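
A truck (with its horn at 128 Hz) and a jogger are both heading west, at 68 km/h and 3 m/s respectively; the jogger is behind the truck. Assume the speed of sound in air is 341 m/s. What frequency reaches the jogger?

122 Hz

68 km/h = 18.89 m/s.
The jogger is behind, so the truck is moving away from it while the jogger is moving toward the truck.
With source receding and observer approaching, f' = f · (v + v_o)/(v + v_s).
f' = 128 × (341 + 3)/(341 + 18.89) = 128 × 344/359.89 ≈ 122 Hz.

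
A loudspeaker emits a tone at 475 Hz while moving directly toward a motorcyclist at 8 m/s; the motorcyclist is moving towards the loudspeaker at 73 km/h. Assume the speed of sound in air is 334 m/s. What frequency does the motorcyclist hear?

73 km/h = 20.28 m/s.
Both move, so f' = f · (v + v_o)/(v − v_s).
f' = 475 × (334 + 20.28)/(334 − 8) = 475 × 354.28/326 ≈ 516 Hz.

516 Hz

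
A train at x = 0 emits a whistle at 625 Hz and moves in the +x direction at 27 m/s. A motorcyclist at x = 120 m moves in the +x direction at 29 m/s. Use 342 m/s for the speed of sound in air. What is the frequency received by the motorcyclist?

The observer lies on the +x side, so the source is heading toward the observer and the observer is heading away from the source.
General Doppler shift: f' = f · (v − v_o)/(v − v_s).
f' = 625 × (342 − 29)/(342 − 27) = 625 × 313/315 ≈ 621 Hz.

621 Hz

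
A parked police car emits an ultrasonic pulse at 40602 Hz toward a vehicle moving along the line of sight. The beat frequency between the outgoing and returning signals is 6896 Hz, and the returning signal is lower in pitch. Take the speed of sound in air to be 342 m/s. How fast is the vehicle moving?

Double Doppler shift off a moving reflector: f₂ = f₀ · (v + u)/(v − u) (u > 0 toward emitter).
Returning signal is lower, so f₂ = f₀ − Δf = 40602 − 6896 = 33706 Hz.
Rearranging, u = v · (f₂ − f₀)/(f₂ + f₀) = 342 × -6896/74308 ≈ -32 m/s.
So the vehicle is moving at 32 m/s away from the emitter.

32 m/s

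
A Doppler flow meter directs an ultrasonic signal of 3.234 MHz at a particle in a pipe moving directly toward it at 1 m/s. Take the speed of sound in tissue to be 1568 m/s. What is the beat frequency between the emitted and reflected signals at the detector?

4128 Hz

At the particle in a pipe (a moving observer), f₁ = f₀ · (v + u)/v = 3.234 × 1569/1568 ≈ 3.23606 MHz.
On reflection it acts as a source moving toward the stationary detector: f₂ = f₁ · v/(v − u) = 3.23606 × 1568/1567 ≈ 3.23813 MHz.
Beat frequency (with f₀ = 3234000 Hz): |f₂ − f₀| = 2u·f₀/(v − u) = 2 × 1 × 3234000/1567 ≈ 4128 Hz.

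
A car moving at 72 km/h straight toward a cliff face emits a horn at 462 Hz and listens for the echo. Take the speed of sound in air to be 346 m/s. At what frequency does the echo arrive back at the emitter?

72 km/h = 20 m/s.
The cliff face receives the sound from a moving source: f₁ = f₀ · v/(v − v_e) = 462 × 346/326 ≈ 490 Hz.
On the return leg the car is a moving observer: f₂ = f₁ · (v + v_e)/v = 490 × 366/346 ≈ 519 Hz.

519 Hz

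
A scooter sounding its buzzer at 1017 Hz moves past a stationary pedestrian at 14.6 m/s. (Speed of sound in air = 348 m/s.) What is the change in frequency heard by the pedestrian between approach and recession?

85.5 Hz

Approaching: f₁ = f · v/(v − v_s) = 1017 × 348/333.4 ≈ 1061.5 Hz.
Receding: f₂ = f · v/(v + v_s) = 1017 × 348/362.6 ≈ 976.1 Hz.
Drop: f₁ − f₂ = 2f·v·v_s/(v² − v_s²) = 2 × 1017 × 348 × 14.6/(348² − 14.6²) ≈ 85.5 Hz.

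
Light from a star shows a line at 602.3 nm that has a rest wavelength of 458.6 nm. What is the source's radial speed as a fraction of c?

0.266

λ'/λ₀ = 1.3133 > 1 (redshift), so the source is receding.
λ'/λ₀ = √((1 + β)/(1 − β)) for a receding source ⇒ β = (r² − 1)/(r² + 1) with r = λ'/λ₀.
β = (1.7249 − 1)/(1.7249 + 1) ≈ 0.266.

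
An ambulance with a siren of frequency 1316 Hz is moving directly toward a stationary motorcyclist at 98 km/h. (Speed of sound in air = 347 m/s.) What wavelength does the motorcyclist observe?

24.3 cm

98 km/h = 27.22 m/s.
Moving source, stationary observer: f' = f · v/(v − v_s) since the source is approaching.
f' = 1316 × 347/(347 − 27.22) ≈ 1428 Hz.
λ' = v/f' = 347/1428.03 ≈ 24.3 cm.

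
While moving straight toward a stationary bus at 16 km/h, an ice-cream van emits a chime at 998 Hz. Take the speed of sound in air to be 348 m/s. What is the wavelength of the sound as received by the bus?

34.4 cm

16 km/h = 4.444 m/s.
Only the source moves, toward the listener, so f' = f · v/(v − v_s).
f' = 998 × 348/(348 − 4.444) ≈ 1011 Hz.
λ' = v/f' = 348/1010.91 ≈ 34.4 cm.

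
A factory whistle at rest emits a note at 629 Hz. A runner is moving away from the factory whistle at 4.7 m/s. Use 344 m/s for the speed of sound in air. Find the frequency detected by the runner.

Moving observer, stationary source: f' = f · (v − v_o)/v.
f' = 629 × (344 − 4.7)/344 = 629 × 339.3/344 ≈ 620 Hz.

620 Hz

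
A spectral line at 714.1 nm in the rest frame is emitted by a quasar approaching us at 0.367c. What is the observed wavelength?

485.9 nm

Relativistic Doppler for wavelength: λ' = λ₀ · √((1 − β)/(1 + β)).
λ' = 714.1 × √(0.6330/1.3670) = 714.1 × 0.68048 ≈ 485.9 nm.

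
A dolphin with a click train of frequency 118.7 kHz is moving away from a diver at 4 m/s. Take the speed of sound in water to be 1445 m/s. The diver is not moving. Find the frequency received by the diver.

118.4 kHz

With the source moving away from a stationary observer, f' = f · v/(v + v_s).
f' = 118.7 × 1445/(1445 + 4) = 118.7 × 1445/1449 ≈ 118.4 kHz.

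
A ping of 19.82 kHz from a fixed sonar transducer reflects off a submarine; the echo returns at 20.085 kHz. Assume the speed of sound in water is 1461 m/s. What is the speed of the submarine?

Double Doppler shift off a moving reflector: f₂ = f₀ · (v + u)/(v − u) (u > 0 toward emitter).
Rearranging, u = v · (f₂ − f₀)/(f₂ + f₀) = 1461 × 0.265/39.905 ≈ 9.7 m/s.
So the submarine is moving at 9.7 m/s toward the emitter.

9.7 m/s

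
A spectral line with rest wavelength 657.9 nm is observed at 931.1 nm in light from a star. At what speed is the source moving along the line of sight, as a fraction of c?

0.334c

λ'/λ₀ = 1.4153 > 1 (redshift), so the source is receding.
λ'/λ₀ = √((1 + β)/(1 − β)) for a receding source ⇒ β = (r² − 1)/(r² + 1) with r = λ'/λ₀.
β = (2.0030 − 1)/(2.0030 + 1) ≈ 0.334.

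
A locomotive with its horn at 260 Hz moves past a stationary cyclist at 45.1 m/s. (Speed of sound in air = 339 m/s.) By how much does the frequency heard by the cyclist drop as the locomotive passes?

Approaching: f₁ = f · v/(v − v_s) = 260 × 339/293.9 ≈ 299.9 Hz.
Receding: f₂ = f · v/(v + v_s) = 260 × 339/384.1 ≈ 229.5 Hz.
Drop: f₁ − f₂ = 2f·v·v_s/(v² − v_s²) = 2 × 260 × 339 × 45.1/(339² − 45.1²) ≈ 70.4 Hz.

70.4 Hz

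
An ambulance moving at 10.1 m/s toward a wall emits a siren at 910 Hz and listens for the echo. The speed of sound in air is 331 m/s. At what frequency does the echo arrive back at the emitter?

967 Hz

The wall receives the sound from a moving source: f₁ = f₀ · v/(v − v_e) = 910 × 331/320.9 ≈ 939 Hz.
On the return leg the ambulance is a moving observer: f₂ = f₁ · (v + v_e)/v = 939 × 341.1/331 ≈ 967 Hz.
Equivalently f₂ = f₀ · (v + v_e)/(v − v_e).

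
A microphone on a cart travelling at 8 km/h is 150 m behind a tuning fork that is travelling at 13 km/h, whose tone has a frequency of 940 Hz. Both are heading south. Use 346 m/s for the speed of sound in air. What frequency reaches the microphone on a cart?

936 Hz

13 km/h = 3.611 m/s; 8 km/h = 2.222 m/s.
The microphone on a cart is behind, so the tuning fork is moving away from it while the microphone on a cart is moving toward the tuning fork.
General Doppler shift: f' = f · (v + v_o)/(v + v_s).
f' = 940 × (346 + 2.222)/(346 + 3.611) = 940 × 348.22/349.61 ≈ 936 Hz.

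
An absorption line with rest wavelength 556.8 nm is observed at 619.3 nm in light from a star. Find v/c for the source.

λ'/λ₀ = 1.1122 > 1 (redshift), so the source is receding.
λ'/λ₀ = √((1 + β)/(1 − β)) for a receding source ⇒ β = (r² − 1)/(r² + 1) with r = λ'/λ₀.
β = (1.2371 − 1)/(1.2371 + 1) ≈ 0.106.

0.106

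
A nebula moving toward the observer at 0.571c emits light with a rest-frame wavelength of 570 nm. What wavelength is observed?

297.9 nm

Relativistic Doppler for wavelength: λ' = λ₀ · √((1 − β)/(1 + β)).
λ' = 570 × √(0.4290/1.5710) = 570 × 0.52257 ≈ 297.9 nm.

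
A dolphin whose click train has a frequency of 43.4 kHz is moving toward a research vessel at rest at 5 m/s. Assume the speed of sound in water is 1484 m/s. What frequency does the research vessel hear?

43.5 kHz

Moving source, stationary observer: f' = f · v/(v − v_s) since the source is approaching.
f' = 43.4 × 1484/(1484 − 5) = 43.4 × 1484/1479 ≈ 43.5 kHz.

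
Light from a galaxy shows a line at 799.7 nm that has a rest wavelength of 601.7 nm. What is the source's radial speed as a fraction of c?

0.277c

λ'/λ₀ = 1.3291 > 1 (redshift), so the source is receding.
λ'/λ₀ = √((1 + β)/(1 − β)) for a receding source ⇒ β = (r² − 1)/(r² + 1) with r = λ'/λ₀.
β = (1.7664 − 1)/(1.7664 + 1) ≈ 0.277.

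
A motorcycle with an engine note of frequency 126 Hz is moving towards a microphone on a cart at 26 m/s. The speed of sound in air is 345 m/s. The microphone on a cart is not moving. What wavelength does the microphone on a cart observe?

Moving source, stationary observer: f' = f · v/(v − v_s) since the source is approaching.
f' = 126 × 345/(345 − 26) ≈ 136 Hz.
λ' = v/f' = 345/136.27 ≈ 2.53 m.

2.53 m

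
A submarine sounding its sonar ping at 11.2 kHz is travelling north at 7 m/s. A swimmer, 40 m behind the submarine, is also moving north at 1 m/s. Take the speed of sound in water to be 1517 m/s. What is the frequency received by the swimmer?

The swimmer is behind, so the submarine is moving away from it while the swimmer is moving toward the submarine.
With source receding and observer approaching, f' = f · (v + v_o)/(v + v_s).
f' = 11.2 × (1517 + 1)/(1517 + 7) = 11.2 × 1518/1524 ≈ 11.16 kHz.

11.16 kHz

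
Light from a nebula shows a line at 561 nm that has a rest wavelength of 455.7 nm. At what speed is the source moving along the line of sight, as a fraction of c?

0.205

λ'/λ₀ = 1.2311 > 1 (redshift), so the source is receding.
λ'/λ₀ = √((1 + β)/(1 − β)) for a receding source ⇒ β = (r² − 1)/(r² + 1) with r = λ'/λ₀.
β = (1.5155 − 1)/(1.5155 + 1) ≈ 0.205.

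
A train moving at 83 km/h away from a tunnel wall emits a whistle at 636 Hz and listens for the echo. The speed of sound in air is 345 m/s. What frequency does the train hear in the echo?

556 Hz

83 km/h = 23.06 m/s.
The tunnel wall receives the sound from a moving source: f₁ = f₀ · v/(v + v_e) = 636 × 345/368.06 ≈ 596 Hz.
On the return leg the train is a moving observer: f₂ = f₁ · (v − v_e)/v = 596 × 321.94/345 ≈ 556 Hz.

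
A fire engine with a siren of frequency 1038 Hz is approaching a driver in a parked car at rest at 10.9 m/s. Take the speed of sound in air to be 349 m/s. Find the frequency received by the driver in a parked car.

With the source moving toward a stationary observer, f' = f · v/(v − v_s).
f' = 1038 × 349/(349 − 10.9) = 1038 × 349/338.1 ≈ 1071 Hz.

1071 Hz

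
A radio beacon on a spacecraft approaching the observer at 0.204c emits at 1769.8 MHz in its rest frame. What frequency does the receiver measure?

2176.6 MHz

Relativistic Doppler for frequency: f' = f₀ · √((1 + β)/(1 − β)).
f' = 1769.8 × √(1.2040/0.7960) = 1769.8 × 1.22986 ≈ 2176.6 MHz.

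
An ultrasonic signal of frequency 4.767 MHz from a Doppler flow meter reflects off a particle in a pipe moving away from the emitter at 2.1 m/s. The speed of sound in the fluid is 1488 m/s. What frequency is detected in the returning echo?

4.754 MHz

The particle in a pipe first receives the wave as a moving observer: f₁ = f₀ · (v − u)/v = 4.767 × (1488 − 2.1)/1488 ≈ 4.760 MHz.
On reflection it acts as a source moving away from the stationary detector: f₂ = f₁ · v/(v + u) = 4.760 × 1488/1490.1 ≈ 4.754 MHz.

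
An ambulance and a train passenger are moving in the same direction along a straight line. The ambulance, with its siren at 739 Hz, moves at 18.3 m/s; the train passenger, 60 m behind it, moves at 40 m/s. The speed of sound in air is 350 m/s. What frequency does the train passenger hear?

The train passenger is behind, so the ambulance is moving away from it while the train passenger is moving toward the ambulance.
General Doppler shift: f' = f · (v + v_o)/(v + v_s).
f' = 739 × (350 + 40)/(350 + 18.3) = 739 × 390/368.3 ≈ 783 Hz.

783 Hz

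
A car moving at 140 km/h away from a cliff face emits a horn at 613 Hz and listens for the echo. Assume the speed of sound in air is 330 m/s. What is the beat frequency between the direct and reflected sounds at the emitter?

129 Hz

140 km/h = 38.89 m/s.
The cliff face receives the sound from a moving source: f₁ = f₀ · v/(v + v_e) = 613 × 330/368.89 ≈ 548.4 Hz.
On the return leg the car is a moving observer: f₂ = f₁ · (v − v_e)/v = 548.4 × 291.11/330 ≈ 483.8 Hz.
Beat against the emitted tone: |f₂ − f₀| = 2v_e·f₀/(v + v_e) = 2 × 38.89 × 613/368.89 ≈ 129 Hz.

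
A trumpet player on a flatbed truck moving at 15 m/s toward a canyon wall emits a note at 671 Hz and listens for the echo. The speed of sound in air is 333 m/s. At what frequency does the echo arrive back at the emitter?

The canyon wall receives the sound from a moving source: f₁ = f₀ · v/(v − v_e) = 671 × 333/318 ≈ 703 Hz.
On the return leg the trumpet player on a flatbed truck is a moving observer: f₂ = f₁ · (v + v_e)/v = 703 × 348/333 ≈ 734 Hz.

734 Hz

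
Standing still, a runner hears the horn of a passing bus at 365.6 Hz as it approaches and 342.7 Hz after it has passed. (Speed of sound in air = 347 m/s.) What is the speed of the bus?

f₁/f₂ = (v + v_s)/(v − v_s), so v_s = v · (f₁ − f₂)/(f₁ + f₂).
v_s = 347 × (365.6 − 342.7)/(365.6 + 342.7) = 347 × 22.9/708.3 ≈ 11.2 m/s.

11.2 m/s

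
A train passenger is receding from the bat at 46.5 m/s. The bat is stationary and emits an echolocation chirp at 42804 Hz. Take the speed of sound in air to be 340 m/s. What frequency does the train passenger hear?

Only the observer moves, away from the source, so f' = f · (v − v_o)/v.
f' = 42804 × (340 − 46.5)/340 = 42804 × 293.5/340 ≈ 36950 Hz.

36950 Hz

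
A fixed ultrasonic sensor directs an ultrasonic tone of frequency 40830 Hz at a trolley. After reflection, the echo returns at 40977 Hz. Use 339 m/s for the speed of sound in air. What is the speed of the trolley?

Double Doppler shift off a moving reflector: f₂ = f₀ · (v + u)/(v − u) (u > 0 toward emitter).
Rearranging, u = v · (f₂ − f₀)/(f₂ + f₀) = 339 × 147/81807 ≈ 0.61 m/s.
So the trolley is moving at 0.61 m/s toward the emitter.

0.61 m/s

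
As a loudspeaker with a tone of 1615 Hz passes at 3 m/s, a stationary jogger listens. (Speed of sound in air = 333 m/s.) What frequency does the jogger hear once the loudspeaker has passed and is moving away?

1601 Hz

Receding: f₂ = f · v/(v + v_s) = 1615 × 333/336 ≈ 1601 Hz.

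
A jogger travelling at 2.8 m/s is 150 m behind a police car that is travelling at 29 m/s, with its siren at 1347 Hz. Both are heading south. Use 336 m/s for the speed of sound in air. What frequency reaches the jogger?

The jogger is behind, so the police car is moving away from it while the jogger is moving toward the police car.
With source receding and observer approaching, f' = f · (v + v_o)/(v + v_s).
f' = 1347 × (336 + 2.8)/(336 + 29) = 1347 × 338.8/365 ≈ 1250 Hz.

1250 Hz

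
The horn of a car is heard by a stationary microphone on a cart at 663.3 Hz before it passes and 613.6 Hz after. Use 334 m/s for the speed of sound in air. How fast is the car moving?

f₁/f₂ = (v + v_s)/(v − v_s), so v_s = v · (f₁ − f₂)/(f₁ + f₂).
v_s = 334 × (663.3 − 613.6)/(663.3 + 613.6) = 334 × 49.7/1276.9 ≈ 13.0 m/s.

13.0 m/s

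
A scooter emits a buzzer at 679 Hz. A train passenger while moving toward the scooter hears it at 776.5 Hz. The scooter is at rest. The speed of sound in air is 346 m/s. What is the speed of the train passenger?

f' = f · (v + v_o)/v ⇒ v_o = v · |f'/f − 1|.
v_o = 346 × |776.5/679 − 1| = 346 × 0.1436 ≈ 50 m/s.

50 m/s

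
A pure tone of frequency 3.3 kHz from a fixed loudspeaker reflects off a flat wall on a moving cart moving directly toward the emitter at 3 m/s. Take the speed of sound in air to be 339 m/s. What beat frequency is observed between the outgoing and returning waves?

At the flat wall on a moving cart (a moving observer), f₁ = f₀ · (v + u)/v = 3.3 × 342/339 ≈ 3.3292 kHz.
On reflection it acts as a source moving toward the stationary detector: f₂ = f₁ · v/(v − u) = 3.3292 × 339/336 ≈ 3.3589 kHz.
Equivalently f₂ = f₀ · (v + u)/(v − u).
Beat frequency (with f₀ = 3300 Hz): |f₂ − f₀| = 2u·f₀/(v − u) = 2 × 3 × 3300/336 ≈ 58.9 Hz.

58.9 Hz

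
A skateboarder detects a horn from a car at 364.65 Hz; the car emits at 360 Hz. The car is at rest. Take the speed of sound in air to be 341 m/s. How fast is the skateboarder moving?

f' > f, so the skateboarder is approaching.
f' = f · (v + v_o)/v ⇒ v_o = v · |f'/f − 1|.
v_o = 341 × |364.65/360 − 1| = 341 × 0.01292 ≈ 4.4 m/s.

4.4 m/s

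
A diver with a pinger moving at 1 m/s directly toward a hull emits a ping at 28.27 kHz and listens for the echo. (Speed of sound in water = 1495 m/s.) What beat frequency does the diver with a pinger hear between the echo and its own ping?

The hull receives the sound from a moving source: f₁ = f₀ · v/(v − v_e) = 28.27 × 1495/1494 ≈ 28.2889 kHz.
On the return leg the diver with a pinger is a moving observer: f₂ = f₁ · (v + v_e)/v = 28.2889 × 1496/1495 ≈ 28.3078 kHz.
Equivalently f₂ = f₀ · (v + v_e)/(v − v_e).
Beat against the emitted tone (with f₀ = 28270 Hz): |f₂ − f₀| = 2v_e·f₀/(v − v_e) = 2 × 1 × 28270/1494 ≈ 37.8 Hz.

37.8 Hz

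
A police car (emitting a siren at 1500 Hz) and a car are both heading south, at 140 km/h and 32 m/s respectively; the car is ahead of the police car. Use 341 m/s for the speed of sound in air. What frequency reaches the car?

140 km/h = 38.89 m/s.
The car is ahead, so the police car is moving toward it while the car is moving away from the police car.
Both move, so f' = f · (v − v_o)/(v − v_s).
f' = 1500 × (341 − 32)/(341 − 38.89) = 1500 × 309/302.11 ≈ 1534 Hz.

1534 Hz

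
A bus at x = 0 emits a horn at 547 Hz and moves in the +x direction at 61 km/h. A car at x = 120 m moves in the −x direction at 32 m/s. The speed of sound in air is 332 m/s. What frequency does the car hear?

61 km/h = 16.94 m/s.
The observer lies on the +x side, so the source is heading toward the observer and the observer is heading toward the source.
Both move, so f' = f · (v + v_o)/(v − v_s).
f' = 547 × (332 + 32)/(332 − 16.94) = 547 × 364/315.06 ≈ 632 Hz.

632 Hz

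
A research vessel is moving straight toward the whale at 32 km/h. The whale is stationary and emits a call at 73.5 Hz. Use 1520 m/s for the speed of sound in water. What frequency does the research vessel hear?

74 Hz

32 km/h = 8.889 m/s.
Only the observer moves, toward the source, so f' = f · (v + v_o)/v.
f' = 73.5 × (1520 + 8.889)/1520 = 73.5 × 1528.9/1520 ≈ 74 Hz.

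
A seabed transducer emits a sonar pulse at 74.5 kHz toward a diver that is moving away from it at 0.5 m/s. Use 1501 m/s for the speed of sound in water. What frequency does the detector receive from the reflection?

74.5 kHz

The diver first receives the wave as a moving observer: f₁ = f₀ · (v − u)/v = 74.5 × (1501 − 0.5)/1501 ≈ 74.5 kHz.
The reflection then acts as a moving source: f₂ = f₁ · v/(v + u) ≈ 74.5 kHz.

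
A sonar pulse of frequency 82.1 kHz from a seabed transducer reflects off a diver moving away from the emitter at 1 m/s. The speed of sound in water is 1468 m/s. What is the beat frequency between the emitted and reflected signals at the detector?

112 Hz

The diver first receives the wave as a moving observer: f₁ = f₀ · (v − u)/v = 82.1 × (1468 − 1)/1468 ≈ 82.0441 kHz.
The reflection then acts as a moving source: f₂ = f₁ · v/(v + u) ≈ 81.9882 kHz.
Equivalently f₂ = f₀ · (v − u)/(v + u).
Beat frequency (with f₀ = 82100 Hz): |f₂ − f₀| = 2u·f₀/(v + u) = 2 × 1 × 82100/1469 ≈ 112 Hz.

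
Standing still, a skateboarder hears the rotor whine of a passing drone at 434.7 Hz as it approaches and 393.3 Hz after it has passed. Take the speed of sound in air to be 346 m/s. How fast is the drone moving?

17.3 m/s

f₁/f₂ = (v + v_s)/(v − v_s), so v_s = v · (f₁ − f₂)/(f₁ + f₂).
v_s = 346 × (434.7 − 393.3)/(434.7 + 393.3) = 346 × 41.4/828.0 ≈ 17.3 m/s.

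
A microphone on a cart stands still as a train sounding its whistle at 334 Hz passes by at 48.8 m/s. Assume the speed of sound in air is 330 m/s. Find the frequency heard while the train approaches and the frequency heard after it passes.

392 Hz approaching; 291 Hz receding

Approaching: f₁ = f · v/(v − v_s) = 334 × 330/281.2 ≈ 392 Hz.
Receding: f₂ = f · v/(v + v_s) = 334 × 330/378.8 ≈ 291 Hz.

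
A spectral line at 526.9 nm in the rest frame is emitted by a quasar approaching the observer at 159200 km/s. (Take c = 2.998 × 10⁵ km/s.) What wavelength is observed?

β = v/c = 159200/299800 = 0.5310.
Relativistic Doppler for wavelength: λ' = λ₀ · √((1 − β)/(1 + β)).
λ' = 526.9 × √(0.4690/1.5310) = 526.9 × 0.55346 ≈ 291.6 nm.

291.6 nm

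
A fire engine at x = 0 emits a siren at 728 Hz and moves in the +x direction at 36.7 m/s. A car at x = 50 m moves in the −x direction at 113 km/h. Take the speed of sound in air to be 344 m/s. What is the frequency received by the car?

889 Hz

113 km/h = 31.39 m/s.
The observer lies on the +x side, so the source is heading toward the observer and the observer is heading toward the source.
With source approaching and observer approaching, f' = f · (v + v_o)/(v − v_s).
f' = 728 × (344 + 31.39)/(344 − 36.7) = 728 × 375.39/307.3 ≈ 889 Hz.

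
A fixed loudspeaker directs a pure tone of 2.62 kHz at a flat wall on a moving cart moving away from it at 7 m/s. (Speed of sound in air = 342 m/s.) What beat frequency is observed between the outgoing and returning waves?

The flat wall on a moving cart first receives the wave as a moving observer: f₁ = f₀ · (v − u)/v = 2.62 × (342 − 7)/342 ≈ 2.5664 kHz.
The reflection then acts as a moving source: f₂ = f₁ · v/(v + u) ≈ 2.5149 kHz.
Beat frequency (with f₀ = 2620 Hz): |f₂ − f₀| = 2u·f₀/(v + u) = 2 × 7 × 2620/349 ≈ 105 Hz.

105 Hz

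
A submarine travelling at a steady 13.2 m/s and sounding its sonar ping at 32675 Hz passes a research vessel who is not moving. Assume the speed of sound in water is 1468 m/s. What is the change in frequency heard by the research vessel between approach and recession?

588 Hz

Approaching: f₁ = f · v/(v − v_s) = 32675 × 1468/1454.8 ≈ 32971 Hz.
Receding: f₂ = f · v/(v + v_s) = 32675 × 1468/1481.2 ≈ 32384 Hz.
Drop: f₁ − f₂ = 2f·v·v_s/(v² − v_s²) = 2 × 32675 × 1468 × 13.2/(1468² − 13.2²) ≈ 588 Hz.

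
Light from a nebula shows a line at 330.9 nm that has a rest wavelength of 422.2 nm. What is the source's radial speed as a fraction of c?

0.239

λ'/λ₀ = 0.7838 < 1 (blueshift), so the source is approaching.
λ'/λ₀ = √((1 − β)/(1 + β)) for an approaching source ⇒ β = (1 − r²)/(1 + r²) with r = λ'/λ₀.
β = (1 − 0.6143)/(1 + 0.6143) ≈ 0.239.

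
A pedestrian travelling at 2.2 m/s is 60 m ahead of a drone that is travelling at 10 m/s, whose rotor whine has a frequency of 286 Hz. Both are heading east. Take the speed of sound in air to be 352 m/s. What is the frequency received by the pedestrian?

The pedestrian is ahead, so the drone is moving toward it while the pedestrian is moving away from the drone.
With source approaching and observer receding, f' = f · (v − v_o)/(v − v_s).
f' = 286 × (352 − 2.2)/(352 − 10) = 286 × 349.8/342 ≈ 293 Hz.

293 Hz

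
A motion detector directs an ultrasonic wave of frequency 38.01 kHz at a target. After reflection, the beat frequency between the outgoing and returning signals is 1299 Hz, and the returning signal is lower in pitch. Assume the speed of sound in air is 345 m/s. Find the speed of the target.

Double Doppler shift off a moving reflector: f₂ = f₀ · (v + u)/(v − u) (u > 0 toward emitter).
Returning signal is lower, so f₂ = f₀ − Δf = 38010 − 1299 = 36711 Hz.
Rearranging, u = v · (f₂ − f₀)/(f₂ + f₀) = 345 × -1299/74721 ≈ -6.0 m/s.
So the target is moving at 6.0 m/s away from the emitter.

6.0 m/s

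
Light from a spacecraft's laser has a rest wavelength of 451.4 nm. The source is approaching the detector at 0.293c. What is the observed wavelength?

Relativistic Doppler for wavelength: λ' = λ₀ · √((1 − β)/(1 + β)).
λ' = 451.4 × √(0.7070/1.2930) = 451.4 × 0.73945 ≈ 333.8 nm.

333.8 nm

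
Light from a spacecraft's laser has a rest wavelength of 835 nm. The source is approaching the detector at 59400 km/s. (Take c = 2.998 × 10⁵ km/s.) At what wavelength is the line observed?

683.1 nm

β = v/c = 59400/299800 = 0.1981.
Relativistic Doppler for wavelength: λ' = λ₀ · √((1 − β)/(1 + β)).
λ' = 835 × √(0.8019/1.1981) = 835 × 0.81809 ≈ 683.1 nm.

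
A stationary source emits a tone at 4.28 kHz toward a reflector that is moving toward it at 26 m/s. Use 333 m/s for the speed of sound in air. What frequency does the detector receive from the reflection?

The reflector first receives the wave as a moving observer: f₁ = f₀ · (v + u)/v = 4.28 × (333 + 26)/333 ≈ 4.61 kHz.
The reflection then acts as a moving source: f₂ = f₁ · v/(v − u) ≈ 5.00 kHz.
Equivalently f₂ = f₀ · (v + u)/(v − u).

5.00 kHz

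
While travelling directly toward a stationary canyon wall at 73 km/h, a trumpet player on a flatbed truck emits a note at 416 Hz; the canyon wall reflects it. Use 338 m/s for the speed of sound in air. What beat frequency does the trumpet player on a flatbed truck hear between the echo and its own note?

73 km/h = 20.28 m/s.
The canyon wall receives the sound from a moving source: f₁ = f₀ · v/(v − v_e) = 416 × 338/317.72 ≈ 442.6 Hz.
On the return leg the trumpet player on a flatbed truck is a moving observer: f₂ = f₁ · (v + v_e)/v = 442.6 × 358.28/338 ≈ 469.1 Hz.
Beat against the emitted tone: |f₂ − f₀| = 2v_e·f₀/(v − v_e) = 2 × 20.28 × 416/317.72 ≈ 53.1 Hz.

53.1 Hz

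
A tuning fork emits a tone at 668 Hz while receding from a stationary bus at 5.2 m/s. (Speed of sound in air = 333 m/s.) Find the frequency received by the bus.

658 Hz

Only the source moves, away from the listener, so f' = f · v/(v + v_s).
f' = 668 × 333/(333 + 5.2) = 668 × 333/338.2 ≈ 658 Hz.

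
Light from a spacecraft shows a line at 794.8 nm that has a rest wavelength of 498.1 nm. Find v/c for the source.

0.436c

λ'/λ₀ = 1.5957 > 1 (redshift), so the source is receding.
λ'/λ₀ = √((1 + β)/(1 − β)) for a receding source ⇒ β = (r² − 1)/(r² + 1) with r = λ'/λ₀.
β = (2.5461 − 1)/(2.5461 + 1) ≈ 0.436.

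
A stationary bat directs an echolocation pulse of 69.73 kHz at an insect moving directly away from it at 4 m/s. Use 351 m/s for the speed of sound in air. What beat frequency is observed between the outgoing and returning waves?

1571 Hz

The insect first receives the wave as a moving observer: f₁ = f₀ · (v − u)/v = 69.73 × (351 − 4)/351 ≈ 68.935 kHz.
The reflection then acts as a moving source: f₂ = f₁ · v/(v + u) ≈ 68.159 kHz.
Beat frequency (with f₀ = 69730 Hz): |f₂ − f₀| = 2u·f₀/(v + u) = 2 × 4 × 69730/355 ≈ 1571 Hz.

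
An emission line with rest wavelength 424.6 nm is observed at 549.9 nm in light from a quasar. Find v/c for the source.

λ'/λ₀ = 1.2951 > 1 (redshift), so the source is receding.
λ'/λ₀ = √((1 + β)/(1 − β)) for a receding source ⇒ β = (r² − 1)/(r² + 1) with r = λ'/λ₀.
β = (1.6773 − 1)/(1.6773 + 1) ≈ 0.253.

0.253c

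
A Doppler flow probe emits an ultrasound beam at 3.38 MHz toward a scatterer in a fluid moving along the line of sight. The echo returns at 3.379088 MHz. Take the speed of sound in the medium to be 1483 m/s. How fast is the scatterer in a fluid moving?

Double Doppler shift off a moving reflector: f₂ = f₀ · (v + u)/(v − u) (u > 0 toward emitter).
Rearranging, u = v · (f₂ − f₀)/(f₂ + f₀) = 1483 × -0.000912/6.759088 ≈ -0.20 m/s.
So the scatterer in a fluid is moving at 0.20 m/s away from the emitter.

0.20 m/s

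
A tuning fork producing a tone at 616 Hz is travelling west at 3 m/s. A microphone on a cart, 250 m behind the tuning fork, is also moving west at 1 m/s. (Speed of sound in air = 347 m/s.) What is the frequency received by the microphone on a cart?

612 Hz

The microphone on a cart is behind, so the tuning fork is moving away from it while the microphone on a cart is moving toward the tuning fork.
Both move, so f' = f · (v + v_o)/(v + v_s).
f' = 616 × (347 + 1)/(347 + 3) = 616 × 348/350 ≈ 612 Hz.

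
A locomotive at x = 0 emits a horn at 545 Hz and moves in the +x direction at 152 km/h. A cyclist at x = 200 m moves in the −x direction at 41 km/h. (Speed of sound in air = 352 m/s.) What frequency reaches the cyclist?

152 km/h = 42.22 m/s; 41 km/h = 11.39 m/s.
The observer lies on the +x side, so the source is heading toward the observer and the observer is heading toward the source.
Both move, so f' = f · (v + v_o)/(v − v_s).
f' = 545 × (352 + 11.39)/(352 − 42.22) = 545 × 363.39/309.78 ≈ 639 Hz.

639 Hz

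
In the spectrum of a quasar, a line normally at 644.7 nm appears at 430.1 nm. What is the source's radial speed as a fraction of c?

λ'/λ₀ = 0.6671 < 1 (blueshift), so the source is approaching.
λ'/λ₀ = √((1 − β)/(1 + β)) for an approaching source ⇒ β = (1 − r²)/(1 + r²) with r = λ'/λ₀.
β = (1 − 0.4451)/(1 + 0.4451) ≈ 0.384.

0.384c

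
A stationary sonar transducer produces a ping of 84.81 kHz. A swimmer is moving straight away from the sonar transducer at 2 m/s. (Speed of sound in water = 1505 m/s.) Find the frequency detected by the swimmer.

84.7 kHz

Moving observer, stationary source: f' = f · (v − v_o)/v.
f' = 84.81 × (1505 − 2)/1505 = 84.81 × 1503/1505 ≈ 84.7 kHz.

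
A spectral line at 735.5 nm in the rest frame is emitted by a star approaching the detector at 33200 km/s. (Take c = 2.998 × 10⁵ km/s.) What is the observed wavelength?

β = v/c = 33200/299800 = 0.1107.
Relativistic Doppler for wavelength: λ' = λ₀ · √((1 − β)/(1 + β)).
λ' = 735.5 × √(0.8893/1.1107) = 735.5 × 0.89476 ≈ 658.1 nm.

658.1 nm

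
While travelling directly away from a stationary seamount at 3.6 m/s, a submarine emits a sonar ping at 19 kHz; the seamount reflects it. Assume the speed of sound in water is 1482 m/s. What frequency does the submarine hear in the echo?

The seamount receives the sound from a moving source: f₁ = f₀ · v/(v + v_e) = 19 × 1482/1485.6 ≈ 18.95 kHz.
On the return leg the submarine is a moving observer: f₂ = f₁ · (v − v_e)/v = 18.95 × 1478.4/1482 ≈ 18.91 kHz.

18.91 kHz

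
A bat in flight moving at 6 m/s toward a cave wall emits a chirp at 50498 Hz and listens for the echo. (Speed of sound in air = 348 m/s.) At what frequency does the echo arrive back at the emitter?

The cave wall receives the sound from a moving source: f₁ = f₀ · v/(v − v_e) = 50498 × 348/342 ≈ 51384 Hz.
On the return leg the bat in flight is a moving observer: f₂ = f₁ · (v + v_e)/v = 51384 × 354/348 ≈ 52270 Hz.
Equivalently f₂ = f₀ · (v + v_e)/(v − v_e).

52270 Hz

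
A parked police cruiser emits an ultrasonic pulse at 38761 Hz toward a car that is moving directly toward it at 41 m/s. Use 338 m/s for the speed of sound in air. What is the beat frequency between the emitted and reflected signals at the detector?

The car first receives the wave as a moving observer: f₁ = f₀ · (v + u)/v = 38761 × (338 + 41)/338 ≈ 43463 Hz.
On reflection it acts as a source moving toward the stationary detector: f₂ = f₁ · v/(v − u) = 43463 × 338/297 ≈ 49463 Hz.
Equivalently f₂ = f₀ · (v + u)/(v − u).
Beat frequency: |f₂ − f₀| = 2u·f₀/(v − u) = 2 × 41 × 38761/297 ≈ 10702 Hz.

10702 Hz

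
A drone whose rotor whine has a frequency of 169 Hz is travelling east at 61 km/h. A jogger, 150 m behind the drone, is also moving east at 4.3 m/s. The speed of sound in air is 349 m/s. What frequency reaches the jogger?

163 Hz

61 km/h = 16.94 m/s.
The jogger is behind, so the drone is moving away from it while the jogger is moving toward the drone.
Both move, so f' = f · (v + v_o)/(v + v_s).
f' = 169 × (349 + 4.3)/(349 + 16.94) = 169 × 353.3/365.94 ≈ 163 Hz.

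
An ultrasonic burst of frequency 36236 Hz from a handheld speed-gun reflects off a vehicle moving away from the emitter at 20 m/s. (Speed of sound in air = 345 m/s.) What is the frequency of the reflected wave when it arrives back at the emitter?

32265 Hz

At the vehicle (a moving observer), f₁ = f₀ · (v − u)/v = 36236 × 325/345 ≈ 34135 Hz.
On reflection it acts as a source moving away from the stationary detector: f₂ = f₁ · v/(v + u) = 34135 × 345/365 ≈ 32265 Hz.
Equivalently f₂ = f₀ · (v − u)/(v + u).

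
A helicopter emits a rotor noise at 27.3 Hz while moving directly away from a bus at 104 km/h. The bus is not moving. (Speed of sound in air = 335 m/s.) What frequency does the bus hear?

104 km/h = 28.89 m/s.
Only the source moves, away from the listener, so f' = f · v/(v + v_s).
f' = 27.3 × 335/(335 + 28.89) = 27.3 × 335/363.9 ≈ 25.1 Hz.

25.1 Hz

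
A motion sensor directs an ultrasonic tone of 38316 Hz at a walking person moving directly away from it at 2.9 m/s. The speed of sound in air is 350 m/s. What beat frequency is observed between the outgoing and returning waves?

630 Hz

At the walking person (a moving observer), f₁ = f₀ · (v − u)/v = 38316 × 347.1/350 ≈ 37999 Hz.
On reflection it acts as a source moving away from the stationary detector: f₂ = f₁ · v/(v + u) = 37999 × 350/352.9 ≈ 37686 Hz.
Beat frequency: |f₂ − f₀| = 2u·f₀/(v + u) = 2 × 2.9 × 38316/352.9 ≈ 630 Hz.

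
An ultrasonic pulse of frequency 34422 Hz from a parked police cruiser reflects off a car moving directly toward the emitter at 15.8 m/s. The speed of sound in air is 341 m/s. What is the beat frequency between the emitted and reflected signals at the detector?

3345 Hz

The car first receives the wave as a moving observer: f₁ = f₀ · (v + u)/v = 34422 × (341 + 15.8)/341 ≈ 36017 Hz.
On reflection it acts as a source moving toward the stationary detector: f₂ = f₁ · v/(v − u) = 36017 × 341/325.2 ≈ 37767 Hz.
Beat frequency: |f₂ − f₀| = 2u·f₀/(v − u) = 2 × 15.8 × 34422/325.2 ≈ 3345 Hz.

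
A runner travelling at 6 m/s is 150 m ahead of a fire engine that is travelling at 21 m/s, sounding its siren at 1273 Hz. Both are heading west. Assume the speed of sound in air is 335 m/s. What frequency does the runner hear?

1334 Hz

The runner is ahead, so the fire engine is moving toward it while the runner is moving away from the fire engine.
General Doppler shift: f' = f · (v − v_o)/(v − v_s).
f' = 1273 × (335 − 6)/(335 − 21) = 1273 × 329/314 ≈ 1334 Hz.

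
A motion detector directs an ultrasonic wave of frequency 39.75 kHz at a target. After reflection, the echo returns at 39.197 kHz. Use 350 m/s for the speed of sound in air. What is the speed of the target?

Double Doppler shift off a moving reflector: f₂ = f₀ · (v + u)/(v − u) (u > 0 toward emitter).
Rearranging, u = v · (f₂ − f₀)/(f₂ + f₀) = 350 × -0.553/78.947 ≈ -2.45 m/s.
So the target is moving at 2.45 m/s away from the emitter.

2.45 m/s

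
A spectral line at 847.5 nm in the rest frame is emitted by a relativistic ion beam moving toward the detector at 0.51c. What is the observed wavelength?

482.8 nm

Relativistic Doppler for wavelength: λ' = λ₀ · √((1 − β)/(1 + β)).
λ' = 847.5 × √(0.4900/1.5100) = 847.5 × 0.56965 ≈ 482.8 nm.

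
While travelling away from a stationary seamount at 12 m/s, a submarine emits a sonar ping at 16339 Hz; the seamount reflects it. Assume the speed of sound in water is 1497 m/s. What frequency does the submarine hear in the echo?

The seamount receives the sound from a moving source: f₁ = f₀ · v/(v + v_e) = 16339 × 1497/1509 ≈ 16209 Hz.
On the return leg the submarine is a moving observer: f₂ = f₁ · (v − v_e)/v = 16209 × 1485/1497 ≈ 16079 Hz.
Equivalently f₂ = f₀ · (v − v_e)/(v + v_e).

16079 Hz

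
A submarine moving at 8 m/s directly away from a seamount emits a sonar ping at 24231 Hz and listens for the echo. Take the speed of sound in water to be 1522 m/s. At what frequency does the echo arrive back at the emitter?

23978 Hz

The seamount receives the sound from a moving source: f₁ = f₀ · v/(v + v_e) = 24231 × 1522/1530 ≈ 24104 Hz.
On the return leg the submarine is a moving observer: f₂ = f₁ · (v − v_e)/v = 24104 × 1514/1522 ≈ 23978 Hz.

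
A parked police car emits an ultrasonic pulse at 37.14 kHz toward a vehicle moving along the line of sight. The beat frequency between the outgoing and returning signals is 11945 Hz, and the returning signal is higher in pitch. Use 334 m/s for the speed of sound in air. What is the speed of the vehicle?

Double Doppler shift off a moving reflector: f₂ = f₀ · (v + u)/(v − u) (u > 0 toward emitter).
Returning signal is higher, so f₂ = f₀ + Δf = 37140 + 11945 = 49085 Hz.
Rearranging, u = v · (f₂ − f₀)/(f₂ + f₀) = 334 × 11945/86225 ≈ 46 m/s.
So the vehicle is moving at 46 m/s toward the emitter.

46 m/s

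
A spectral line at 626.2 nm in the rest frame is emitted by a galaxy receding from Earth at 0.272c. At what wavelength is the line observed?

Relativistic Doppler for wavelength: λ' = λ₀ · √((1 + β)/(1 − β)).
λ' = 626.2 × √(1.2720/0.7280) = 626.2 × 1.32184 ≈ 827.7 nm.

827.7 nm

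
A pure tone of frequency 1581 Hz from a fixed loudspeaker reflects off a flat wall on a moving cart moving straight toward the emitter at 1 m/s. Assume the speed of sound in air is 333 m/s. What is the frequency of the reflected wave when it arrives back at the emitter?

1591 Hz

At the flat wall on a moving cart (a moving observer), f₁ = f₀ · (v + u)/v = 1581 × 334/333 ≈ 1586 Hz.
The reflection then acts as a moving source: f₂ = f₁ · v/(v − u) ≈ 1591 Hz.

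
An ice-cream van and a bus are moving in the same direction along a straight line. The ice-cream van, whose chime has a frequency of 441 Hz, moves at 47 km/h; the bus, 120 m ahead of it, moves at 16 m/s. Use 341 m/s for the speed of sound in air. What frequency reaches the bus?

47 km/h = 13.06 m/s.
The bus is ahead, so the ice-cream van is moving toward it while the bus is moving away from the ice-cream van.
With source approaching and observer receding, f' = f · (v − v_o)/(v − v_s).
f' = 441 × (341 − 16)/(341 − 13.06) = 441 × 325/327.94 ≈ 437 Hz.

437 Hz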